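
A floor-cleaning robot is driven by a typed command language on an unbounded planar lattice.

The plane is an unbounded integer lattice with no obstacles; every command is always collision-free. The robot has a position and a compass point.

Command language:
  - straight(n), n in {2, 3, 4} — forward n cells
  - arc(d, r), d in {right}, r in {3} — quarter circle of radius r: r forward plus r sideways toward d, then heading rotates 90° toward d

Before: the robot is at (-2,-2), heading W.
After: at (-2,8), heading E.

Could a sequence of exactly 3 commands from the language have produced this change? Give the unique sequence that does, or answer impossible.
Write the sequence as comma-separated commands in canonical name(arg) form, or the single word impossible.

arc(right, 3), straight(4), arc(right, 3)

key: cell and facing (now E) both changed — the 3 commands mix motion and turning
initial: at (-2,-2), heading W
t=1 arc(right, 3) ⇒ at (-5,1), heading N
t=2 straight(4) ⇒ at (-5,5), heading N
t=3 arc(right, 3) ⇒ at (-2,8), heading E
all 64 alternatives checked — unique.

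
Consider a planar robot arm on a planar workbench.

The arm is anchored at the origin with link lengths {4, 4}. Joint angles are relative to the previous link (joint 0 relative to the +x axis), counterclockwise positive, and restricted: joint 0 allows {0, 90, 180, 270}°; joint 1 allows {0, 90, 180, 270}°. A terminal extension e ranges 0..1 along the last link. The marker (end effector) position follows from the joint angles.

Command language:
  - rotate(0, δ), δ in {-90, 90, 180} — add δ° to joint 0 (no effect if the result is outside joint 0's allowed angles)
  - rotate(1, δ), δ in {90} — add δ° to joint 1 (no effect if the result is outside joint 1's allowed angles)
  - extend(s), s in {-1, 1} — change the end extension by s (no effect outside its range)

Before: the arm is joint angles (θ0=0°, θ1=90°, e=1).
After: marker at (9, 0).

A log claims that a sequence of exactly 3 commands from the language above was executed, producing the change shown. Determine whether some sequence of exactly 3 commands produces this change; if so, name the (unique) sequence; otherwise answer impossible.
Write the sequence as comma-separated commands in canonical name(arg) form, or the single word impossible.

initial: joint angles (θ0=0°, θ1=90°, e=1)
t=1 rotate(1, 90) ⇒ joint angles (θ0=0°, θ1=180°, e=1)
t=2 rotate(1, 90) ⇒ joint angles (θ0=0°, θ1=270°, e=1)
t=3 rotate(1, 90) ⇒ joint angles (θ0=0°, θ1=0°, e=1)
uniquely the one of 216 3-step routes that fits.

rotate(1, 90), rotate(1, 90), rotate(1, 90)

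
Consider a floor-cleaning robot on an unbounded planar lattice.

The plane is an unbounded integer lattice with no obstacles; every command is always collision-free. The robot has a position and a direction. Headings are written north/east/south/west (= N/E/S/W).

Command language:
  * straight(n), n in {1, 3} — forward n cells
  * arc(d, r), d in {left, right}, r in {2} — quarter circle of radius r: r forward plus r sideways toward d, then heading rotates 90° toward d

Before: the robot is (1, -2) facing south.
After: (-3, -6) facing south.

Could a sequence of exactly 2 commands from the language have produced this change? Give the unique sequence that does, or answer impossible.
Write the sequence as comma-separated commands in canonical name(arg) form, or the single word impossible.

key: order matters: swapping arc(right, 2) and arc(left, 2) lands elsewhere
initial: (1, -2) facing south
1. arc(right, 2) → (-1, -4) facing west
2. arc(left, 2) → (-3, -6) facing south
uniquely the one of 16 2-step routes that fits.

arc(right, 2), arc(left, 2)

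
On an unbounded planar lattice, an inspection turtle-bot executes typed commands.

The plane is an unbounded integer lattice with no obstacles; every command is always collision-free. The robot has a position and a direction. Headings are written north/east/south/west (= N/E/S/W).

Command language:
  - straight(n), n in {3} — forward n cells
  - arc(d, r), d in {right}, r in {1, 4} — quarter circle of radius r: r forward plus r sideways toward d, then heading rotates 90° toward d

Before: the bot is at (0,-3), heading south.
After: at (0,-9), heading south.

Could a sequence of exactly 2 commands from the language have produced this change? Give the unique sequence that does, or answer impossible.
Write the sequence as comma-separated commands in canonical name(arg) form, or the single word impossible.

straight(3), straight(3)

key: heading stays S — no command in the sequence turns
start: at (0,-3), heading south
1. straight(3) → at (0,-6), heading south
2. straight(3) → at (0,-9), heading south
no other 2-command option fits: unique.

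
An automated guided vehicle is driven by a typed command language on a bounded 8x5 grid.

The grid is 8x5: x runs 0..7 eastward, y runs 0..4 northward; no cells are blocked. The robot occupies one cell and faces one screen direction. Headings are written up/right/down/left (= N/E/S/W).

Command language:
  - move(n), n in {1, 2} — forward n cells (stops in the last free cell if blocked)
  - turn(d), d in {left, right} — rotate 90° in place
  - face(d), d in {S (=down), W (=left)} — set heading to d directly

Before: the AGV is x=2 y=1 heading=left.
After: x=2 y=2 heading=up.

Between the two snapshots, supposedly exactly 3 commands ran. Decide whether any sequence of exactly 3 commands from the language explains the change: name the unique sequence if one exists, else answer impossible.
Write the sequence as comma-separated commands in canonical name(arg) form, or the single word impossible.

face(W), turn(right), move(1)

key: order matters: swapping face(W) and move(1) lands elsewhere
t0: x=2 y=1 heading=left
step 1 (face(W)): x=2 y=1 heading=left
step 2 (turn(right)): x=2 y=1 heading=up
step 3 (move(1)): x=2 y=2 heading=up
all 216 alternatives checked — unique.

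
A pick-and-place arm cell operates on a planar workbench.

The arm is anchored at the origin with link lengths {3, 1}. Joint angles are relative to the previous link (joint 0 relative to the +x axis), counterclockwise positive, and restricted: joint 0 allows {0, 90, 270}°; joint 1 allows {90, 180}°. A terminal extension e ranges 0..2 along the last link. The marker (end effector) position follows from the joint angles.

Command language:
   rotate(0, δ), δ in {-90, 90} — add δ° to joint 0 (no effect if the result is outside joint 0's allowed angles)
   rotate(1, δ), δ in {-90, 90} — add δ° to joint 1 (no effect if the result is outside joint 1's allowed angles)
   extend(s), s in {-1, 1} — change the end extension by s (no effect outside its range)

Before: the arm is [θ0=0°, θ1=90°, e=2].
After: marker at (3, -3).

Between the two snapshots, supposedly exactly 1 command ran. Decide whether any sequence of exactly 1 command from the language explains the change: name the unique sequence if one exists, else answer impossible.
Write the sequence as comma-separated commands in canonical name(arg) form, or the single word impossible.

rotate(0, -90)

begin: [θ0=0°, θ1=90°, e=2]
[1] after rotate(0, -90): [θ0=270°, θ1=90°, e=2]
no rival 1-sequence matches.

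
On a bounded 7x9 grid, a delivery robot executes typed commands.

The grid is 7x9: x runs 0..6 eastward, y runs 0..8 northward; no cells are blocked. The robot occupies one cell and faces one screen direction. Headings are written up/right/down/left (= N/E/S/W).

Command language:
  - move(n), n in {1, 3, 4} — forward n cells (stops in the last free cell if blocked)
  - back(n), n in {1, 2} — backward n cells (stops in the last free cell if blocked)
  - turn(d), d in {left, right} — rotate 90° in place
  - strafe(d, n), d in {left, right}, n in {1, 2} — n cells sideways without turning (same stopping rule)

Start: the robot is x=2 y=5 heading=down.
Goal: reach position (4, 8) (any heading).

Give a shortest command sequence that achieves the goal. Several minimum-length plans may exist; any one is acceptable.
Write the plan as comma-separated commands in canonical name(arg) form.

initial: x=2 y=5 heading=down
1. strafe(left, 2) → x=4 y=5 heading=down
2. back(1) → x=4 y=6 heading=down
3. back(2) → x=4 y=8 heading=down
no 2-step plan works, so 3 is optimal.

strafe(left, 2), back(1), back(2)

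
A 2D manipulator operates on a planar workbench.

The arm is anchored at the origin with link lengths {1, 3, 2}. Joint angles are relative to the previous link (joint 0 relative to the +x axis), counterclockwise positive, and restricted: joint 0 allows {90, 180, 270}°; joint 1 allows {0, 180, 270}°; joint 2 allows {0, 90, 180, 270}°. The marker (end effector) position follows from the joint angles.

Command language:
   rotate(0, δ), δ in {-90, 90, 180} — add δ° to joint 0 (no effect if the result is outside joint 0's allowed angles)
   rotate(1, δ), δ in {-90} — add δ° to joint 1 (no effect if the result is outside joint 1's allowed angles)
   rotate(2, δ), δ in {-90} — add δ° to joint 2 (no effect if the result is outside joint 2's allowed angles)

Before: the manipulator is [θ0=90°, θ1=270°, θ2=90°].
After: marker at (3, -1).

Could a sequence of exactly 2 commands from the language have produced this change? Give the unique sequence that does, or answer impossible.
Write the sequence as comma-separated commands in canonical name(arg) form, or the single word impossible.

t0: [θ0=90°, θ1=270°, θ2=90°]
step 1 (rotate(2, -90)): [θ0=90°, θ1=270°, θ2=0°]
step 2 (rotate(2, -90)): [θ0=90°, θ1=270°, θ2=270°]
no other 2-command option fits: unique.

rotate(2, -90), rotate(2, -90)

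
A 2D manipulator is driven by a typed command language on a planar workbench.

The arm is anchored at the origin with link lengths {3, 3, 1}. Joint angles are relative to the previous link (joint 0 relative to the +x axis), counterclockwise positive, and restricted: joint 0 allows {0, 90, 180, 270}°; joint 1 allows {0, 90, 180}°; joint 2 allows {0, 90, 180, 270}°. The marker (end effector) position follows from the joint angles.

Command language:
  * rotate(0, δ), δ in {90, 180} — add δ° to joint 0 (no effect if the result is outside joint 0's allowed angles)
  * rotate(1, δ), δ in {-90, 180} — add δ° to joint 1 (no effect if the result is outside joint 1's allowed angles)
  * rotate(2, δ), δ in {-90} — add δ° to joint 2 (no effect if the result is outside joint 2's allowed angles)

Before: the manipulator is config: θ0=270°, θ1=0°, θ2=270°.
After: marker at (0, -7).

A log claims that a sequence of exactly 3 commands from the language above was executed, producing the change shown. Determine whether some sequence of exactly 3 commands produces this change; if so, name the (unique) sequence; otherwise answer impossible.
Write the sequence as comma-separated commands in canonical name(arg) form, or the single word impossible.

t0: config: θ0=270°, θ1=0°, θ2=270°
t=1 rotate(2, -90) ⇒ config: θ0=270°, θ1=0°, θ2=180°
t=2 rotate(2, -90) ⇒ config: θ0=270°, θ1=0°, θ2=90°
t=3 rotate(2, -90) ⇒ config: θ0=270°, θ1=0°, θ2=0°
no other 3-command option fits: unique.

rotate(2, -90), rotate(2, -90), rotate(2, -90)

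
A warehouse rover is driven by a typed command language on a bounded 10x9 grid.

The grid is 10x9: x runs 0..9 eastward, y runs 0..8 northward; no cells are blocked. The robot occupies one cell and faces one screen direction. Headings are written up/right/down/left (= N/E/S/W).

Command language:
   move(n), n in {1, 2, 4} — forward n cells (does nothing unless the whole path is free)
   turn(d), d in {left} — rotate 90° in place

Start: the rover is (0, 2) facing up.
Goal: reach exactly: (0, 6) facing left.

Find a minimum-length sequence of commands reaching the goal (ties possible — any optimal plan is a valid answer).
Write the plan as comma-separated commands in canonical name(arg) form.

start: (0, 2) facing up
1. move(4) → (0, 6) facing up
2. turn(left) → (0, 6) facing left
minimal: 2 command(s), checked below 2.

move(4), turn(left)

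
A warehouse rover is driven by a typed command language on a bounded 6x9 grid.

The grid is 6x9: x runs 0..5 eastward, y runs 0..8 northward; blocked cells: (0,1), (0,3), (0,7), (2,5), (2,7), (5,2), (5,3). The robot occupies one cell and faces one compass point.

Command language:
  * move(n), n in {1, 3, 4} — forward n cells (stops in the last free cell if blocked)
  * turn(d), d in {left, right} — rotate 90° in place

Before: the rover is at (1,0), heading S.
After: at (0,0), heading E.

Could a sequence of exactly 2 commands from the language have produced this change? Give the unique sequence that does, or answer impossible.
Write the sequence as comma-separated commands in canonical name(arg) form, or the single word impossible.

every 2-command combo misses the target.

impossible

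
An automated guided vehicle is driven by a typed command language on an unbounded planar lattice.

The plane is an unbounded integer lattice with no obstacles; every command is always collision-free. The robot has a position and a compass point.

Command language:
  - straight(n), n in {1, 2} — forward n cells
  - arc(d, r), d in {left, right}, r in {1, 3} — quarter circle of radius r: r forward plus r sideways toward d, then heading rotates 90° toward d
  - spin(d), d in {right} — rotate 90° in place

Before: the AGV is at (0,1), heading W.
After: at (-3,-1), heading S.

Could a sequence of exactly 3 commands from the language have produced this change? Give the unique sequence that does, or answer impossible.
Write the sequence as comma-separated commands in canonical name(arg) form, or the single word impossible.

key: order matters: swapping straight(2) and straight(1) lands elsewhere
start: at (0,1), heading W
1. straight(2) → at (-2,1), heading W
2. arc(left, 1) → at (-3,0), heading S
3. straight(1) → at (-3,-1), heading S
no rival 3-sequence matches.

straight(2), arc(left, 1), straight(1)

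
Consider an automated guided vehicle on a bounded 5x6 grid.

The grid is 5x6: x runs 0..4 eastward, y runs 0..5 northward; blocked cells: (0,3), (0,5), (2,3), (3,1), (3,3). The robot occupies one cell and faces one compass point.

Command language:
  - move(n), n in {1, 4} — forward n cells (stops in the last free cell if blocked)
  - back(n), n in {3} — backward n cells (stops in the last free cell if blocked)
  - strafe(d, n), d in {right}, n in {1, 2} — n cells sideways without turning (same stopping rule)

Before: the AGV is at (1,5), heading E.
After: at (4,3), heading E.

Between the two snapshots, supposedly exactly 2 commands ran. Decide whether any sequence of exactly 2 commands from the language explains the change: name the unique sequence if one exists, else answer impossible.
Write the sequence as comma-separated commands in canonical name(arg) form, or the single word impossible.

key: move(4) runs into the grid edge before its full distance
t0: at (1,5), heading E
step 1 (move(4)): at (4,5), heading E
step 2 (strafe(right, 2)): at (4,3), heading E
no other 2-command option fits: unique.

move(4), strafe(right, 2)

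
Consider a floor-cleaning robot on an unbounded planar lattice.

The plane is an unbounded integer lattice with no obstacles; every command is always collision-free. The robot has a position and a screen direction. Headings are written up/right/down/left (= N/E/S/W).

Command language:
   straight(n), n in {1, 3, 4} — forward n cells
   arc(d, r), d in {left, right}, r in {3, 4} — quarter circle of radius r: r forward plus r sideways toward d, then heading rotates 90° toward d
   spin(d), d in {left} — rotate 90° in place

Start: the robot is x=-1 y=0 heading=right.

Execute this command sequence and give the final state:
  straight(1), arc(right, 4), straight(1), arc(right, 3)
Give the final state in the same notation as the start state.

begin: x=-1 y=0 heading=right
t=1 straight(1) ⇒ x=0 y=0 heading=right
t=2 arc(right, 4) ⇒ x=4 y=-4 heading=down
t=3 straight(1) ⇒ x=4 y=-5 heading=down
t=4 arc(right, 3) ⇒ x=1 y=-8 heading=left

x=1 y=-8 heading=left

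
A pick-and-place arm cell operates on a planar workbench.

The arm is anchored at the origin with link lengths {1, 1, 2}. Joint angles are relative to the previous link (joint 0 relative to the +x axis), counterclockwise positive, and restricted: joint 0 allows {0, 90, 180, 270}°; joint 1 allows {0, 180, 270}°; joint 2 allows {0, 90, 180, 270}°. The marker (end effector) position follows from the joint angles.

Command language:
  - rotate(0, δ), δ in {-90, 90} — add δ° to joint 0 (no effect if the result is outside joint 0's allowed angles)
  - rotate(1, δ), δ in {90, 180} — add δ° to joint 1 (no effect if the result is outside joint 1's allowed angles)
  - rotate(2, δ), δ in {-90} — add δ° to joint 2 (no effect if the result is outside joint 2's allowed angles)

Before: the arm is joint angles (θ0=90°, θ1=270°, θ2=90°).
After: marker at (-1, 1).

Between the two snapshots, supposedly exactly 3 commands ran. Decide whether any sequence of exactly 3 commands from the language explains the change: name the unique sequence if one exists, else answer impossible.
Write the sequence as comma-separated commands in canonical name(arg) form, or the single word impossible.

t0: joint angles (θ0=90°, θ1=270°, θ2=90°)
[1] after rotate(2, -90): joint angles (θ0=90°, θ1=270°, θ2=0°)
[2] after rotate(2, -90): joint angles (θ0=90°, θ1=270°, θ2=270°)
[3] after rotate(2, -90): joint angles (θ0=90°, θ1=270°, θ2=180°)
uniquely the one of 125 3-step routes that fits.

rotate(2, -90), rotate(2, -90), rotate(2, -90)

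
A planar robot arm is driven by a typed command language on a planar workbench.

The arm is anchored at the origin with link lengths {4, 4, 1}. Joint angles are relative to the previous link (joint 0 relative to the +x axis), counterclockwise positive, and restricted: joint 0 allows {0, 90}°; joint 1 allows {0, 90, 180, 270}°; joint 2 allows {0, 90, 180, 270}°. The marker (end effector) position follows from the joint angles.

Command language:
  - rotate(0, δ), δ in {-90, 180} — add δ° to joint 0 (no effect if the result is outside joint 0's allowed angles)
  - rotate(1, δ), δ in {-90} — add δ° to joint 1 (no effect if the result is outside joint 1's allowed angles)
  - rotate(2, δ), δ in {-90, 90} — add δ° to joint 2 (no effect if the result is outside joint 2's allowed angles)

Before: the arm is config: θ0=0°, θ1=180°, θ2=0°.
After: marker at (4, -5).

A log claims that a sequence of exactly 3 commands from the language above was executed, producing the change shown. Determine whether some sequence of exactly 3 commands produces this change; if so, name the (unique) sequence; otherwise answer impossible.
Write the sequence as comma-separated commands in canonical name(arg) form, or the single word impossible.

from: config: θ0=0°, θ1=180°, θ2=0°
t=1 rotate(1, -90) ⇒ config: θ0=0°, θ1=90°, θ2=0°
t=2 rotate(1, -90) ⇒ config: θ0=0°, θ1=0°, θ2=0°
t=3 rotate(1, -90) ⇒ config: θ0=0°, θ1=270°, θ2=0°
no rival 3-sequence matches.

rotate(1, -90), rotate(1, -90), rotate(1, -90)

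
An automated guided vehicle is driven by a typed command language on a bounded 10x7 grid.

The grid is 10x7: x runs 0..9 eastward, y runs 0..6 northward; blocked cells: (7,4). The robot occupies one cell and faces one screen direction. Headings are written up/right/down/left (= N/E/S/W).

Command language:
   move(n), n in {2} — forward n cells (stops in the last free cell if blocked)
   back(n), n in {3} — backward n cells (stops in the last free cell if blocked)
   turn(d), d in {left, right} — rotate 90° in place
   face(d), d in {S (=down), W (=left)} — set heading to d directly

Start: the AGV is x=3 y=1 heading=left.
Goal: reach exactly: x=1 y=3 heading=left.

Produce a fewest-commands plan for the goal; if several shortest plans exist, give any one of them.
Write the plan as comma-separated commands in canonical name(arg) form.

move(2), turn(right), move(2), face(W)

start: x=3 y=1 heading=left
1. move(2) → x=1 y=1 heading=left
2. turn(right) → x=1 y=1 heading=up
3. move(2) → x=1 y=3 heading=up
4. face(W) → x=1 y=3 heading=left
minimal: 4 command(s), checked below 4.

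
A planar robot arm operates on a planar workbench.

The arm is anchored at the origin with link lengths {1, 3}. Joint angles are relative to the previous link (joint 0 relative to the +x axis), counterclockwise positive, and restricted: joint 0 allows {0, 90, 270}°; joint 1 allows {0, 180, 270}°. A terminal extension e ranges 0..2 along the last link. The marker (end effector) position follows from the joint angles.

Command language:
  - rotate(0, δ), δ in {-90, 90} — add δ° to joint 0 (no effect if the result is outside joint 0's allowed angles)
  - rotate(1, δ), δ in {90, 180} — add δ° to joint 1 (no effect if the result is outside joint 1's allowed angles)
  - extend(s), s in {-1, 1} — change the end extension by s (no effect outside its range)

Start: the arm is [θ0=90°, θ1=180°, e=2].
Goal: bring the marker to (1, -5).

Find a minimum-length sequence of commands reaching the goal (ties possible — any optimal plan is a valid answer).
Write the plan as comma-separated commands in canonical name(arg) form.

from: [θ0=90°, θ1=180°, e=2]
[1] after rotate(1, 90): [θ0=90°, θ1=270°, e=2]
[2] after rotate(0, -90): [θ0=0°, θ1=270°, e=2]
minimal: 2 command(s), checked below 2.

rotate(1, 90), rotate(0, -90)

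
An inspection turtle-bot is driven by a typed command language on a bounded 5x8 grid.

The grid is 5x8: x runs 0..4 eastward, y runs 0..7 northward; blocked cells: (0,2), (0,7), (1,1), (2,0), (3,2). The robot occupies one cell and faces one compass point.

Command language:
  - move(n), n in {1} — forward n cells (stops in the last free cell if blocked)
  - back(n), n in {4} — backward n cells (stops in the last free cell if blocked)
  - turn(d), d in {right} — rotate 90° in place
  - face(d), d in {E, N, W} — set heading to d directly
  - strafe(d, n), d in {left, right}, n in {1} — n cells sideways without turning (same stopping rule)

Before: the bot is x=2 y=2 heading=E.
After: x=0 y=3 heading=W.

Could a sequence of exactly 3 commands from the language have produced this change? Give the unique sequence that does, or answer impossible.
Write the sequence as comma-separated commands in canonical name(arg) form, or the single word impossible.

strafe(left, 1), back(4), face(W)

key: running face(W) before strafe(left, 1) would end elsewhere — order is forced
t0: x=2 y=2 heading=E
[1] after strafe(left, 1): x=2 y=3 heading=E
[2] after back(4): x=0 y=3 heading=E
[3] after face(W): x=0 y=3 heading=W
uniquely the one of 512 3-step routes that fits.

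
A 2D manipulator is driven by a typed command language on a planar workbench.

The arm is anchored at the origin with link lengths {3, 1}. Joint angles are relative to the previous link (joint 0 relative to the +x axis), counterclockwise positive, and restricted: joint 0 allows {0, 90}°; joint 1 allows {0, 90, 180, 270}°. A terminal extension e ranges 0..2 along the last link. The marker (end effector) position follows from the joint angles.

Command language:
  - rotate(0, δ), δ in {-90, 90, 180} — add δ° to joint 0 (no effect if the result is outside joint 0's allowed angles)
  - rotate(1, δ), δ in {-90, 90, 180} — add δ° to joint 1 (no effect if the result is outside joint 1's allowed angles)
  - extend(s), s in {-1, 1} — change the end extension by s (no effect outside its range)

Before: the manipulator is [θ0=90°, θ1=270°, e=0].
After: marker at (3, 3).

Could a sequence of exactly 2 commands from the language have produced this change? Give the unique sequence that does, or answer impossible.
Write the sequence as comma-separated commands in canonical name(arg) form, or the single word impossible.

extend(1), extend(1)

t0: [θ0=90°, θ1=270°, e=0]
t=1 extend(1) ⇒ [θ0=90°, θ1=270°, e=1]
t=2 extend(1) ⇒ [θ0=90°, θ1=270°, e=2]
no rival 2-sequence matches.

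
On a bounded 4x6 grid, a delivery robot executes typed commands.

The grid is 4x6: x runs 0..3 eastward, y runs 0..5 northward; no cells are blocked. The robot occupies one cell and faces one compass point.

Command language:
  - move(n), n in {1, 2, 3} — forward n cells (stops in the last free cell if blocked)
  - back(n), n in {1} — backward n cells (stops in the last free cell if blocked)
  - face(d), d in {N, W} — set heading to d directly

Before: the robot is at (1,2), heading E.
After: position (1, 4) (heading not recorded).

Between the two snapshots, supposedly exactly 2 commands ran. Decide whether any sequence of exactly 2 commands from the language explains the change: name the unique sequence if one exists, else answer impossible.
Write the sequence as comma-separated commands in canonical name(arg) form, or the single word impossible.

key: running move(2) before face(N) would end elsewhere — order is forced
from: at (1,2), heading E
step 1 (face(N)): at (1,2), heading N
step 2 (move(2)): at (1,4), heading N
no rival 2-sequence matches.

face(N), move(2)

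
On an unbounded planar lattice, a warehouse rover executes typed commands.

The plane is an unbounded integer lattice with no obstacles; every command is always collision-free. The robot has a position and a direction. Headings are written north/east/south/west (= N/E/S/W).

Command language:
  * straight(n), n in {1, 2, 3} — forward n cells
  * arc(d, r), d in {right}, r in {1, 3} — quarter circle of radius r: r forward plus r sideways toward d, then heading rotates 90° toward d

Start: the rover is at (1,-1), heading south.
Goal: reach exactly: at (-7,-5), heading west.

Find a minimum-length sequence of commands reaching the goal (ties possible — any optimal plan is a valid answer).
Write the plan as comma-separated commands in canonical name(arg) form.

initial: at (1,-1), heading south
1. straight(1) → at (1,-2), heading south
2. arc(right, 3) → at (-2,-5), heading west
3. straight(2) → at (-4,-5), heading west
4. straight(3) → at (-7,-5), heading west
minimal: 4 command(s), checked below 4.

straight(1), arc(right, 3), straight(2), straight(3)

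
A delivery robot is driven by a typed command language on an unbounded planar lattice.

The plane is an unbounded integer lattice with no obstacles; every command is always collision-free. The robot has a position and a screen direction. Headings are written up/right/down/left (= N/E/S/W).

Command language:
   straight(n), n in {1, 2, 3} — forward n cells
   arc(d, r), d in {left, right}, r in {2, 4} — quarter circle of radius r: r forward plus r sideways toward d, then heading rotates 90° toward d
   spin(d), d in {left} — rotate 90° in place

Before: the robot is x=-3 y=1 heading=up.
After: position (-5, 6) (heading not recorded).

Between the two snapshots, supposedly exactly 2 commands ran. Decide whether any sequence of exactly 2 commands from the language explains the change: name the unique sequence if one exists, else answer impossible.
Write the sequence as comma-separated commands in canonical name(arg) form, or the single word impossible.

straight(3), arc(left, 2)

key: running arc(left, 2) before straight(3) would end elsewhere — order is forced
start: x=-3 y=1 heading=up
step 1 (straight(3)): x=-3 y=4 heading=up
step 2 (arc(left, 2)): x=-5 y=6 heading=left
no rival 2-sequence matches.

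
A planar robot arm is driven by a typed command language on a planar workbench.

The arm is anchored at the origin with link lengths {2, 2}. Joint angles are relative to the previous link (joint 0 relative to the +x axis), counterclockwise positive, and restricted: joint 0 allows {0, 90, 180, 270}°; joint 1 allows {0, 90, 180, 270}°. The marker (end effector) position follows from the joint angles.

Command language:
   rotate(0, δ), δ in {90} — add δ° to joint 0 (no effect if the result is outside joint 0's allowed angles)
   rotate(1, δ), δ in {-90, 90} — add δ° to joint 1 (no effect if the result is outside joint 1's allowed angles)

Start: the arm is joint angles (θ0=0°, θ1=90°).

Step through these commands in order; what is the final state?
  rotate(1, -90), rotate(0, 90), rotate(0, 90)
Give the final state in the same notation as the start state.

from: joint angles (θ0=0°, θ1=90°)
[1] after rotate(1, -90): joint angles (θ0=0°, θ1=0°)
[2] after rotate(0, 90): joint angles (θ0=90°, θ1=0°)
[3] after rotate(0, 90): joint angles (θ0=180°, θ1=0°)

joint angles (θ0=180°, θ1=0°)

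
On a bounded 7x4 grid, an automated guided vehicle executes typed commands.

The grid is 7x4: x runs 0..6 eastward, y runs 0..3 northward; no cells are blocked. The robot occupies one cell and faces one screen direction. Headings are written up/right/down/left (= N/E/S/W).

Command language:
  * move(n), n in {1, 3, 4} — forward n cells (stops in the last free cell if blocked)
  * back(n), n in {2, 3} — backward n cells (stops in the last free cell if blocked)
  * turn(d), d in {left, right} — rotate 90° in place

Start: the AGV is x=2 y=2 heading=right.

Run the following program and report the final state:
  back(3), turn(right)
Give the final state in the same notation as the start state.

x=0 y=2 heading=down

initial: x=2 y=2 heading=right
step 1 (back(3)): x=0 y=2 heading=right
step 2 (turn(right)): x=0 y=2 heading=down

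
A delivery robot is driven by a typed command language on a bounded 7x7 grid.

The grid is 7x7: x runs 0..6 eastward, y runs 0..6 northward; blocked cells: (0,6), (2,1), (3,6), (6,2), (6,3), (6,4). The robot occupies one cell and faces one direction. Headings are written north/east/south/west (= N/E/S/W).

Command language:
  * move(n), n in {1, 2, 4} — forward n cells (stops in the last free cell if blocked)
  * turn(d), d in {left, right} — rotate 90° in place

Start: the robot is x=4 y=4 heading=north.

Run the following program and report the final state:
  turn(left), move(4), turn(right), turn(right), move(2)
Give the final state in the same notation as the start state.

x=2 y=4 heading=east

t0: x=4 y=4 heading=north
t=1 turn(left) ⇒ x=4 y=4 heading=west
t=2 move(4) ⇒ x=0 y=4 heading=west
t=3 turn(right) ⇒ x=0 y=4 heading=north
t=4 turn(right) ⇒ x=0 y=4 heading=east
t=5 move(2) ⇒ x=2 y=4 heading=east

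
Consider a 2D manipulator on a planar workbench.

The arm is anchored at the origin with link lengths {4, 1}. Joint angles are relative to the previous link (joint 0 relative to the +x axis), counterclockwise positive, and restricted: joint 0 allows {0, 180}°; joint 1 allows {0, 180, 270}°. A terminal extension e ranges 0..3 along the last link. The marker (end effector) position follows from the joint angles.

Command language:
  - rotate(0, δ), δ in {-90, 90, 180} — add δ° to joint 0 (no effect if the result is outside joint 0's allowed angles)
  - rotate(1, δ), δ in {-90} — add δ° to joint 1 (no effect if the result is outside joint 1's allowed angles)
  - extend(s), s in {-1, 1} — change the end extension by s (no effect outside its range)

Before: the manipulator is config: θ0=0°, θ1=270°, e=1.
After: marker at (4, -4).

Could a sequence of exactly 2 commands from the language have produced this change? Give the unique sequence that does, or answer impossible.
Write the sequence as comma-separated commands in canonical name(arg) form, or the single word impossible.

extend(1), extend(1)

start: config: θ0=0°, θ1=270°, e=1
t=1 extend(1) ⇒ config: θ0=0°, θ1=270°, e=2
t=2 extend(1) ⇒ config: θ0=0°, θ1=270°, e=3
uniquely the one of 36 2-step routes that fits.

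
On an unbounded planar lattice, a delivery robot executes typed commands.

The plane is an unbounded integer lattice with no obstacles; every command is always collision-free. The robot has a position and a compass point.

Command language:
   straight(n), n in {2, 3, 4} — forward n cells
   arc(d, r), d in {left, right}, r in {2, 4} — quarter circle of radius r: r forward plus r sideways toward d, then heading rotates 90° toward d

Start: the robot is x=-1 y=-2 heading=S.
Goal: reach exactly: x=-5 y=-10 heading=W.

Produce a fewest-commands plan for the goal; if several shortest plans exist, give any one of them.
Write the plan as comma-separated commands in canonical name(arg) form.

t0: x=-1 y=-2 heading=S
step 1 (straight(4)): x=-1 y=-6 heading=S
step 2 (arc(right, 4)): x=-5 y=-10 heading=W
minimal: 2 command(s), checked below 2.

straight(4), arc(right, 4)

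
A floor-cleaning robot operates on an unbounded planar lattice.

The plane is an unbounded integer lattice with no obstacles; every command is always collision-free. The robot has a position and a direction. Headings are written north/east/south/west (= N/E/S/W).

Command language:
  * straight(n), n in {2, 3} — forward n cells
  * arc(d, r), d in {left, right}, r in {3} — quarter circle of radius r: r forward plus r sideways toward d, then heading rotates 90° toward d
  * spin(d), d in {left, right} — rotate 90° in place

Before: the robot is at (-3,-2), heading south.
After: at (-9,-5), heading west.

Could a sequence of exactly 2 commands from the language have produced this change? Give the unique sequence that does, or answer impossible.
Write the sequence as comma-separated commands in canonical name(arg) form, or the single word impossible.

arc(right, 3), straight(3)

key: cell and facing (now W) both changed — the 2 commands mix motion and turning
from: at (-3,-2), heading south
1. arc(right, 3) → at (-6,-5), heading west
2. straight(3) → at (-9,-5), heading west
no rival 2-sequence matches.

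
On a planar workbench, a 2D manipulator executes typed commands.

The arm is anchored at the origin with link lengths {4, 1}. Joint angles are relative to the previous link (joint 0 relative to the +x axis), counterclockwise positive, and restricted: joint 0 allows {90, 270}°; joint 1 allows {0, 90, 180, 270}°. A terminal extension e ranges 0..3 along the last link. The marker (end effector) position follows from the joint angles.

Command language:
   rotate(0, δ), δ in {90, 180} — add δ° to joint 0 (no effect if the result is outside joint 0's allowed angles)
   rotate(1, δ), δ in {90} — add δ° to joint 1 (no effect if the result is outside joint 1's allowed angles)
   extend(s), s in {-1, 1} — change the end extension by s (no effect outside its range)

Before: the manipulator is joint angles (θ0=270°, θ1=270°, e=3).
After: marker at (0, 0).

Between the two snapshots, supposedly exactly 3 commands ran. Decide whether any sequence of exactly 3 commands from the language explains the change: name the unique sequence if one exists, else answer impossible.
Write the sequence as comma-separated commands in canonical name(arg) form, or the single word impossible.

rotate(1, 90), rotate(1, 90), rotate(1, 90)

begin: joint angles (θ0=270°, θ1=270°, e=3)
t=1 rotate(1, 90) ⇒ joint angles (θ0=270°, θ1=0°, e=3)
t=2 rotate(1, 90) ⇒ joint angles (θ0=270°, θ1=90°, e=3)
t=3 rotate(1, 90) ⇒ joint angles (θ0=270°, θ1=180°, e=3)
no other 3-command option fits: unique.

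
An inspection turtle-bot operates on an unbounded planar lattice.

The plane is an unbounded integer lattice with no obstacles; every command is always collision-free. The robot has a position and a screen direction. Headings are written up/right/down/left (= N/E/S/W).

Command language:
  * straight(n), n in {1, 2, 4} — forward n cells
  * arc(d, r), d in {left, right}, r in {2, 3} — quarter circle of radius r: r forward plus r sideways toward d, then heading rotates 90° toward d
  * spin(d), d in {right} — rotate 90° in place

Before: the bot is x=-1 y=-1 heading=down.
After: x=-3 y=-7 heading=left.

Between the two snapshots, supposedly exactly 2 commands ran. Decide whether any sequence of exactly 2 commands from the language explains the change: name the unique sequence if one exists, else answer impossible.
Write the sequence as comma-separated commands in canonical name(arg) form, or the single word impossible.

straight(4), arc(right, 2)

key: position moved to (-3,-7) AND the heading swung to W — translation plus rotation needed
begin: x=-1 y=-1 heading=down
step 1 (straight(4)): x=-1 y=-5 heading=down
step 2 (arc(right, 2)): x=-3 y=-7 heading=left
no other 2-command option fits: unique.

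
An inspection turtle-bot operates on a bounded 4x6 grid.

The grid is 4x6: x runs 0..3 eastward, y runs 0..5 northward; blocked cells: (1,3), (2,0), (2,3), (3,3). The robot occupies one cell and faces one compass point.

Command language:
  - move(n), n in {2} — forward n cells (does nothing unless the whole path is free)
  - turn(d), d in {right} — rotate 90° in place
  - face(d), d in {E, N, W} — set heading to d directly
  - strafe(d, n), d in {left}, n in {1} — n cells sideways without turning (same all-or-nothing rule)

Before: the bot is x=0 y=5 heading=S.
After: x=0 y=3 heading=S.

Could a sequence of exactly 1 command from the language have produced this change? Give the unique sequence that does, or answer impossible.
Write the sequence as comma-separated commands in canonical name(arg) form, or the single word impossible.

move(2)

key: heading stays S — the single command does not turn
initial: x=0 y=5 heading=S
t=1 move(2) ⇒ x=0 y=3 heading=S
no rival 1-sequence matches.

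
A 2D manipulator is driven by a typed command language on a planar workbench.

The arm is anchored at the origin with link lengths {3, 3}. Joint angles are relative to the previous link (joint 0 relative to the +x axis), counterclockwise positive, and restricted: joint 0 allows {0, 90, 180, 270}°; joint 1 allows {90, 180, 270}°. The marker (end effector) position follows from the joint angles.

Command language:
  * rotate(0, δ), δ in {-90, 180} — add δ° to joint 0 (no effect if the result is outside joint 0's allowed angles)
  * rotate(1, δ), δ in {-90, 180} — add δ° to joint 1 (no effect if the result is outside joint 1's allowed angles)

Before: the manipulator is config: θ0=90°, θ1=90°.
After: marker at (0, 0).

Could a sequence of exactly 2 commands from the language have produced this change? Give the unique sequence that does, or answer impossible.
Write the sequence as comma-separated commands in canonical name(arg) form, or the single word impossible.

rotate(1, 180), rotate(1, -90)

key: order matters: swapping rotate(1, 180) and rotate(1, -90) lands elsewhere
initial: config: θ0=90°, θ1=90°
1. rotate(1, 180) → config: θ0=90°, θ1=270°
2. rotate(1, -90) → config: θ0=90°, θ1=180°
uniquely the one of 16 2-step routes that fits.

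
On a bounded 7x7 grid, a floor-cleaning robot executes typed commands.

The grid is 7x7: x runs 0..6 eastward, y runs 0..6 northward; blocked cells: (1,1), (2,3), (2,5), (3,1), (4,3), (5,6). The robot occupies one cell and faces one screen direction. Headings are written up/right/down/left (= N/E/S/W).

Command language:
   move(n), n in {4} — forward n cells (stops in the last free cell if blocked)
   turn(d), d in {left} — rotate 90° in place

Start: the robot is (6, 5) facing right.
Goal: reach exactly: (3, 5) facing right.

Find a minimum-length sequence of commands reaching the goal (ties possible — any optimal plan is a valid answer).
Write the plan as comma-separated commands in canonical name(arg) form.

turn(left), turn(left), move(4), turn(left), turn(left)

begin: (6, 5) facing right
step 1 (turn(left)): (6, 5) facing up
step 2 (turn(left)): (6, 5) facing left
step 3 (move(4)): (3, 5) facing left
step 4 (turn(left)): (3, 5) facing down
step 5 (turn(left)): (3, 5) facing right
no 4-step plan works, so 5 is optimal.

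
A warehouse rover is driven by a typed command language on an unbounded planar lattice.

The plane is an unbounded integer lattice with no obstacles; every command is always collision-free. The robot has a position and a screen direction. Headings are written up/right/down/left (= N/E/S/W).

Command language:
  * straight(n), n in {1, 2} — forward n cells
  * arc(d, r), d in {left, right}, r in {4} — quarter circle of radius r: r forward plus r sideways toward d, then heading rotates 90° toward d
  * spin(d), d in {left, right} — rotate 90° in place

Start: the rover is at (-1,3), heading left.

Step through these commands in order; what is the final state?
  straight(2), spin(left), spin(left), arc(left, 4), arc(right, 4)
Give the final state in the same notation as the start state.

initial: at (-1,3), heading left
[1] after straight(2): at (-3,3), heading left
[2] after spin(left): at (-3,3), heading down
[3] after spin(left): at (-3,3), heading right
[4] after arc(left, 4): at (1,7), heading up
[5] after arc(right, 4): at (5,11), heading right

at (5,11), heading right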